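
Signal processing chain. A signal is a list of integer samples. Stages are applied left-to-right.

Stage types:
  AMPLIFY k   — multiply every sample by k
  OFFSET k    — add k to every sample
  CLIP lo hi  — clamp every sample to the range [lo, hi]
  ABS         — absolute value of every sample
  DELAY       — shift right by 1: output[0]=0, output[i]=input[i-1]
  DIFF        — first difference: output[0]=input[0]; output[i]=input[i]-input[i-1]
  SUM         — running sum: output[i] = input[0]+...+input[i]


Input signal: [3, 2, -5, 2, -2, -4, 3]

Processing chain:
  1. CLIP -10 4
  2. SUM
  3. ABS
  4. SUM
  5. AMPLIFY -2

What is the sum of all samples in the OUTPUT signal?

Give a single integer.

Answer: -136

Derivation:
Input: [3, 2, -5, 2, -2, -4, 3]
Stage 1 (CLIP -10 4): clip(3,-10,4)=3, clip(2,-10,4)=2, clip(-5,-10,4)=-5, clip(2,-10,4)=2, clip(-2,-10,4)=-2, clip(-4,-10,4)=-4, clip(3,-10,4)=3 -> [3, 2, -5, 2, -2, -4, 3]
Stage 2 (SUM): sum[0..0]=3, sum[0..1]=5, sum[0..2]=0, sum[0..3]=2, sum[0..4]=0, sum[0..5]=-4, sum[0..6]=-1 -> [3, 5, 0, 2, 0, -4, -1]
Stage 3 (ABS): |3|=3, |5|=5, |0|=0, |2|=2, |0|=0, |-4|=4, |-1|=1 -> [3, 5, 0, 2, 0, 4, 1]
Stage 4 (SUM): sum[0..0]=3, sum[0..1]=8, sum[0..2]=8, sum[0..3]=10, sum[0..4]=10, sum[0..5]=14, sum[0..6]=15 -> [3, 8, 8, 10, 10, 14, 15]
Stage 5 (AMPLIFY -2): 3*-2=-6, 8*-2=-16, 8*-2=-16, 10*-2=-20, 10*-2=-20, 14*-2=-28, 15*-2=-30 -> [-6, -16, -16, -20, -20, -28, -30]
Output sum: -136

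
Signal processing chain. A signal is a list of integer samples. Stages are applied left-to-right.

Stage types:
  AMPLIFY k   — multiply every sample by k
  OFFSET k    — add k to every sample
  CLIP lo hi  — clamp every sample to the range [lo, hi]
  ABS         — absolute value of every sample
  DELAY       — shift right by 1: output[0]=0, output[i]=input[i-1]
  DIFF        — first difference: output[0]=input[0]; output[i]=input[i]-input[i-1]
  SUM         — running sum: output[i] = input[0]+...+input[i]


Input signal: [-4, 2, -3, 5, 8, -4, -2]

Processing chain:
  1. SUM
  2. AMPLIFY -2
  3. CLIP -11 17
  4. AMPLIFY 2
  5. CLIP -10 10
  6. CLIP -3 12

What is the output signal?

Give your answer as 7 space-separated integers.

Input: [-4, 2, -3, 5, 8, -4, -2]
Stage 1 (SUM): sum[0..0]=-4, sum[0..1]=-2, sum[0..2]=-5, sum[0..3]=0, sum[0..4]=8, sum[0..5]=4, sum[0..6]=2 -> [-4, -2, -5, 0, 8, 4, 2]
Stage 2 (AMPLIFY -2): -4*-2=8, -2*-2=4, -5*-2=10, 0*-2=0, 8*-2=-16, 4*-2=-8, 2*-2=-4 -> [8, 4, 10, 0, -16, -8, -4]
Stage 3 (CLIP -11 17): clip(8,-11,17)=8, clip(4,-11,17)=4, clip(10,-11,17)=10, clip(0,-11,17)=0, clip(-16,-11,17)=-11, clip(-8,-11,17)=-8, clip(-4,-11,17)=-4 -> [8, 4, 10, 0, -11, -8, -4]
Stage 4 (AMPLIFY 2): 8*2=16, 4*2=8, 10*2=20, 0*2=0, -11*2=-22, -8*2=-16, -4*2=-8 -> [16, 8, 20, 0, -22, -16, -8]
Stage 5 (CLIP -10 10): clip(16,-10,10)=10, clip(8,-10,10)=8, clip(20,-10,10)=10, clip(0,-10,10)=0, clip(-22,-10,10)=-10, clip(-16,-10,10)=-10, clip(-8,-10,10)=-8 -> [10, 8, 10, 0, -10, -10, -8]
Stage 6 (CLIP -3 12): clip(10,-3,12)=10, clip(8,-3,12)=8, clip(10,-3,12)=10, clip(0,-3,12)=0, clip(-10,-3,12)=-3, clip(-10,-3,12)=-3, clip(-8,-3,12)=-3 -> [10, 8, 10, 0, -3, -3, -3]

Answer: 10 8 10 0 -3 -3 -3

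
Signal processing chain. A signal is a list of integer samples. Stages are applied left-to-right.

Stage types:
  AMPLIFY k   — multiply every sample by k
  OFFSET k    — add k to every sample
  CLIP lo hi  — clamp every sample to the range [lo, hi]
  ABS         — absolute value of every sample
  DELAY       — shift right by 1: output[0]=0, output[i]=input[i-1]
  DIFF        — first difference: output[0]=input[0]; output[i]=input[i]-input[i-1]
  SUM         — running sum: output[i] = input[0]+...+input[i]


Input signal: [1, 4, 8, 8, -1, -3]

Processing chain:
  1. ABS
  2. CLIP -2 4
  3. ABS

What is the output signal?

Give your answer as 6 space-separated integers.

Answer: 1 4 4 4 1 3

Derivation:
Input: [1, 4, 8, 8, -1, -3]
Stage 1 (ABS): |1|=1, |4|=4, |8|=8, |8|=8, |-1|=1, |-3|=3 -> [1, 4, 8, 8, 1, 3]
Stage 2 (CLIP -2 4): clip(1,-2,4)=1, clip(4,-2,4)=4, clip(8,-2,4)=4, clip(8,-2,4)=4, clip(1,-2,4)=1, clip(3,-2,4)=3 -> [1, 4, 4, 4, 1, 3]
Stage 3 (ABS): |1|=1, |4|=4, |4|=4, |4|=4, |1|=1, |3|=3 -> [1, 4, 4, 4, 1, 3]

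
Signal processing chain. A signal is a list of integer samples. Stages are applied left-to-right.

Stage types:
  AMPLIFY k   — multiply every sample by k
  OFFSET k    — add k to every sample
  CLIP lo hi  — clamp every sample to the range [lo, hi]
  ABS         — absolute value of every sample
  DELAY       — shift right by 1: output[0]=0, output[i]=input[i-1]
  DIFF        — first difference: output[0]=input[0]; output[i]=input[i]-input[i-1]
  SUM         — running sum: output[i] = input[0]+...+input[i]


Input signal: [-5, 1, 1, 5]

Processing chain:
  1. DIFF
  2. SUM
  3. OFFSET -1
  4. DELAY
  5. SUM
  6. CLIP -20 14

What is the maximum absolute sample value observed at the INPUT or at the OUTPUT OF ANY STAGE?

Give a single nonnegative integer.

Answer: 6

Derivation:
Input: [-5, 1, 1, 5] (max |s|=5)
Stage 1 (DIFF): s[0]=-5, 1--5=6, 1-1=0, 5-1=4 -> [-5, 6, 0, 4] (max |s|=6)
Stage 2 (SUM): sum[0..0]=-5, sum[0..1]=1, sum[0..2]=1, sum[0..3]=5 -> [-5, 1, 1, 5] (max |s|=5)
Stage 3 (OFFSET -1): -5+-1=-6, 1+-1=0, 1+-1=0, 5+-1=4 -> [-6, 0, 0, 4] (max |s|=6)
Stage 4 (DELAY): [0, -6, 0, 0] = [0, -6, 0, 0] -> [0, -6, 0, 0] (max |s|=6)
Stage 5 (SUM): sum[0..0]=0, sum[0..1]=-6, sum[0..2]=-6, sum[0..3]=-6 -> [0, -6, -6, -6] (max |s|=6)
Stage 6 (CLIP -20 14): clip(0,-20,14)=0, clip(-6,-20,14)=-6, clip(-6,-20,14)=-6, clip(-6,-20,14)=-6 -> [0, -6, -6, -6] (max |s|=6)
Overall max amplitude: 6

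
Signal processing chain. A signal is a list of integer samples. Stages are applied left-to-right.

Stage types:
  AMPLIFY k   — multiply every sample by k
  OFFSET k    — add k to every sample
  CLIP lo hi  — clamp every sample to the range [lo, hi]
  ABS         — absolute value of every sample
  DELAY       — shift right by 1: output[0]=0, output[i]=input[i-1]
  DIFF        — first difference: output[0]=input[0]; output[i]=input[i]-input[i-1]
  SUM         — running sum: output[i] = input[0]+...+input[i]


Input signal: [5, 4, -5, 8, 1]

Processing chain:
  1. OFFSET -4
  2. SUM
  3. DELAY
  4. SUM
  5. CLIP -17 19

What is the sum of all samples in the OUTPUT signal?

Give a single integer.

Answer: -13

Derivation:
Input: [5, 4, -5, 8, 1]
Stage 1 (OFFSET -4): 5+-4=1, 4+-4=0, -5+-4=-9, 8+-4=4, 1+-4=-3 -> [1, 0, -9, 4, -3]
Stage 2 (SUM): sum[0..0]=1, sum[0..1]=1, sum[0..2]=-8, sum[0..3]=-4, sum[0..4]=-7 -> [1, 1, -8, -4, -7]
Stage 3 (DELAY): [0, 1, 1, -8, -4] = [0, 1, 1, -8, -4] -> [0, 1, 1, -8, -4]
Stage 4 (SUM): sum[0..0]=0, sum[0..1]=1, sum[0..2]=2, sum[0..3]=-6, sum[0..4]=-10 -> [0, 1, 2, -6, -10]
Stage 5 (CLIP -17 19): clip(0,-17,19)=0, clip(1,-17,19)=1, clip(2,-17,19)=2, clip(-6,-17,19)=-6, clip(-10,-17,19)=-10 -> [0, 1, 2, -6, -10]
Output sum: -13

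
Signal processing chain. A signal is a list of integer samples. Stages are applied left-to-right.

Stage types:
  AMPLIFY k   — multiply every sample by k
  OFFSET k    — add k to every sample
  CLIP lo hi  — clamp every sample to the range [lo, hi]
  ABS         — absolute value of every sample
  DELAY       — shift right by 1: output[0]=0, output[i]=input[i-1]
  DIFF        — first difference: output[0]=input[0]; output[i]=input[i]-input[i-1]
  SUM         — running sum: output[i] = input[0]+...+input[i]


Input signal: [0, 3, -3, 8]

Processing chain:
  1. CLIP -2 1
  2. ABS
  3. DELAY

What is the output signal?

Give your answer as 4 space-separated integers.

Input: [0, 3, -3, 8]
Stage 1 (CLIP -2 1): clip(0,-2,1)=0, clip(3,-2,1)=1, clip(-3,-2,1)=-2, clip(8,-2,1)=1 -> [0, 1, -2, 1]
Stage 2 (ABS): |0|=0, |1|=1, |-2|=2, |1|=1 -> [0, 1, 2, 1]
Stage 3 (DELAY): [0, 0, 1, 2] = [0, 0, 1, 2] -> [0, 0, 1, 2]

Answer: 0 0 1 2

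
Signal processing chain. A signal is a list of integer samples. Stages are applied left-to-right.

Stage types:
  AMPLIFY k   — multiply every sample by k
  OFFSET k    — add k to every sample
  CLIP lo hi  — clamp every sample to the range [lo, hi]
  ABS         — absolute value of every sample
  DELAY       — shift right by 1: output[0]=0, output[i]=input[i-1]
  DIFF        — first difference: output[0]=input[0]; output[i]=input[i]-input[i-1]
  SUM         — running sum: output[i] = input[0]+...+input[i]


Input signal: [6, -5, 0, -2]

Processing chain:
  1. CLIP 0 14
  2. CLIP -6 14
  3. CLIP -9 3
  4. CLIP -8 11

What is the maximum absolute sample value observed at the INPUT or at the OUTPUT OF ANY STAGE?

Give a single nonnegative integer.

Answer: 6

Derivation:
Input: [6, -5, 0, -2] (max |s|=6)
Stage 1 (CLIP 0 14): clip(6,0,14)=6, clip(-5,0,14)=0, clip(0,0,14)=0, clip(-2,0,14)=0 -> [6, 0, 0, 0] (max |s|=6)
Stage 2 (CLIP -6 14): clip(6,-6,14)=6, clip(0,-6,14)=0, clip(0,-6,14)=0, clip(0,-6,14)=0 -> [6, 0, 0, 0] (max |s|=6)
Stage 3 (CLIP -9 3): clip(6,-9,3)=3, clip(0,-9,3)=0, clip(0,-9,3)=0, clip(0,-9,3)=0 -> [3, 0, 0, 0] (max |s|=3)
Stage 4 (CLIP -8 11): clip(3,-8,11)=3, clip(0,-8,11)=0, clip(0,-8,11)=0, clip(0,-8,11)=0 -> [3, 0, 0, 0] (max |s|=3)
Overall max amplitude: 6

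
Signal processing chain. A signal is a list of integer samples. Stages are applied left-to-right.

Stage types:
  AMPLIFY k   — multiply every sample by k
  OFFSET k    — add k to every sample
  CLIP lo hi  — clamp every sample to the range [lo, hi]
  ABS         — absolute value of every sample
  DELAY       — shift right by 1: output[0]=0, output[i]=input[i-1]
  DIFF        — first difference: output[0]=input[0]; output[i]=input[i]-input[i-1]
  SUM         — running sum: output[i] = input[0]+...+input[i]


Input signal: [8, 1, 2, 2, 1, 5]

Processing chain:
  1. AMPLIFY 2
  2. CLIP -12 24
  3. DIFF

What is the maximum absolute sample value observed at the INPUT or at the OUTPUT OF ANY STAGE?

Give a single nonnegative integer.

Answer: 16

Derivation:
Input: [8, 1, 2, 2, 1, 5] (max |s|=8)
Stage 1 (AMPLIFY 2): 8*2=16, 1*2=2, 2*2=4, 2*2=4, 1*2=2, 5*2=10 -> [16, 2, 4, 4, 2, 10] (max |s|=16)
Stage 2 (CLIP -12 24): clip(16,-12,24)=16, clip(2,-12,24)=2, clip(4,-12,24)=4, clip(4,-12,24)=4, clip(2,-12,24)=2, clip(10,-12,24)=10 -> [16, 2, 4, 4, 2, 10] (max |s|=16)
Stage 3 (DIFF): s[0]=16, 2-16=-14, 4-2=2, 4-4=0, 2-4=-2, 10-2=8 -> [16, -14, 2, 0, -2, 8] (max |s|=16)
Overall max amplitude: 16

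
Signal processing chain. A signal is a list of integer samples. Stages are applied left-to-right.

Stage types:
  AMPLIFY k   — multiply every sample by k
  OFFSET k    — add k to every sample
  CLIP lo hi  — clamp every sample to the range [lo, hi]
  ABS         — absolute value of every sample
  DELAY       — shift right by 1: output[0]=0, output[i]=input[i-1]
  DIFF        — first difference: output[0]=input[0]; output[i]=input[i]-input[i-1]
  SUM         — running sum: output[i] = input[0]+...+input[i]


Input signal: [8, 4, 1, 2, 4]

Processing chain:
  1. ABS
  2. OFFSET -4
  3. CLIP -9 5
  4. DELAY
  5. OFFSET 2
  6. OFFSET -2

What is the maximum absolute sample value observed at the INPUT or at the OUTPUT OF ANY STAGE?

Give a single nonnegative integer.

Input: [8, 4, 1, 2, 4] (max |s|=8)
Stage 1 (ABS): |8|=8, |4|=4, |1|=1, |2|=2, |4|=4 -> [8, 4, 1, 2, 4] (max |s|=8)
Stage 2 (OFFSET -4): 8+-4=4, 4+-4=0, 1+-4=-3, 2+-4=-2, 4+-4=0 -> [4, 0, -3, -2, 0] (max |s|=4)
Stage 3 (CLIP -9 5): clip(4,-9,5)=4, clip(0,-9,5)=0, clip(-3,-9,5)=-3, clip(-2,-9,5)=-2, clip(0,-9,5)=0 -> [4, 0, -3, -2, 0] (max |s|=4)
Stage 4 (DELAY): [0, 4, 0, -3, -2] = [0, 4, 0, -3, -2] -> [0, 4, 0, -3, -2] (max |s|=4)
Stage 5 (OFFSET 2): 0+2=2, 4+2=6, 0+2=2, -3+2=-1, -2+2=0 -> [2, 6, 2, -1, 0] (max |s|=6)
Stage 6 (OFFSET -2): 2+-2=0, 6+-2=4, 2+-2=0, -1+-2=-3, 0+-2=-2 -> [0, 4, 0, -3, -2] (max |s|=4)
Overall max amplitude: 8

Answer: 8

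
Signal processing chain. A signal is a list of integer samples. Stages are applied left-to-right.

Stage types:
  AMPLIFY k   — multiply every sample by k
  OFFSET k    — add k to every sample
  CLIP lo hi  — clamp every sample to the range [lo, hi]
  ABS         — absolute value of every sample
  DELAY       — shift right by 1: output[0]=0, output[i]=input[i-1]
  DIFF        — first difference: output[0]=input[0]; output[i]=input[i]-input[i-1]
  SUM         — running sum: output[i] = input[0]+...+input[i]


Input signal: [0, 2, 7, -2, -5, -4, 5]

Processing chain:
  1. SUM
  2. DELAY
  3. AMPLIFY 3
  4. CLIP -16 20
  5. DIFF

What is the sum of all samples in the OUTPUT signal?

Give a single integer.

Input: [0, 2, 7, -2, -5, -4, 5]
Stage 1 (SUM): sum[0..0]=0, sum[0..1]=2, sum[0..2]=9, sum[0..3]=7, sum[0..4]=2, sum[0..5]=-2, sum[0..6]=3 -> [0, 2, 9, 7, 2, -2, 3]
Stage 2 (DELAY): [0, 0, 2, 9, 7, 2, -2] = [0, 0, 2, 9, 7, 2, -2] -> [0, 0, 2, 9, 7, 2, -2]
Stage 3 (AMPLIFY 3): 0*3=0, 0*3=0, 2*3=6, 9*3=27, 7*3=21, 2*3=6, -2*3=-6 -> [0, 0, 6, 27, 21, 6, -6]
Stage 4 (CLIP -16 20): clip(0,-16,20)=0, clip(0,-16,20)=0, clip(6,-16,20)=6, clip(27,-16,20)=20, clip(21,-16,20)=20, clip(6,-16,20)=6, clip(-6,-16,20)=-6 -> [0, 0, 6, 20, 20, 6, -6]
Stage 5 (DIFF): s[0]=0, 0-0=0, 6-0=6, 20-6=14, 20-20=0, 6-20=-14, -6-6=-12 -> [0, 0, 6, 14, 0, -14, -12]
Output sum: -6

Answer: -6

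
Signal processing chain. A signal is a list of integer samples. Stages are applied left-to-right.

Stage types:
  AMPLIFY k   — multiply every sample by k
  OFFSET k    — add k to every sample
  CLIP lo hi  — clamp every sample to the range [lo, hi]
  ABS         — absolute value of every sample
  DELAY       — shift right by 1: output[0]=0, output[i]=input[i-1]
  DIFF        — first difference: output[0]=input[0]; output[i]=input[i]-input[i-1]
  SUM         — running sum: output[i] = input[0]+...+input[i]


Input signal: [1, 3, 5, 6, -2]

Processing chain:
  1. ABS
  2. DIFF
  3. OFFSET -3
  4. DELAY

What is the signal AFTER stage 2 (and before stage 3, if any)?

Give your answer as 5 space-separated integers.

Input: [1, 3, 5, 6, -2]
Stage 1 (ABS): |1|=1, |3|=3, |5|=5, |6|=6, |-2|=2 -> [1, 3, 5, 6, 2]
Stage 2 (DIFF): s[0]=1, 3-1=2, 5-3=2, 6-5=1, 2-6=-4 -> [1, 2, 2, 1, -4]

Answer: 1 2 2 1 -4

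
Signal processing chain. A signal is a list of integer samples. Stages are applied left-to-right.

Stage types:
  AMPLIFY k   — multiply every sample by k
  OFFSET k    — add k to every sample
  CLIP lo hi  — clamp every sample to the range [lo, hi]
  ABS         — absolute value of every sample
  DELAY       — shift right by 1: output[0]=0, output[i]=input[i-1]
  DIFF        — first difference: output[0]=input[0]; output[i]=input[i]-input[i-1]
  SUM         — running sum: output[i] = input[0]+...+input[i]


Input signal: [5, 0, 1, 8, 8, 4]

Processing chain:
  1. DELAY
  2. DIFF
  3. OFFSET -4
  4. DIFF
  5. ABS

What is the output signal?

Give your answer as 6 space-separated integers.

Input: [5, 0, 1, 8, 8, 4]
Stage 1 (DELAY): [0, 5, 0, 1, 8, 8] = [0, 5, 0, 1, 8, 8] -> [0, 5, 0, 1, 8, 8]
Stage 2 (DIFF): s[0]=0, 5-0=5, 0-5=-5, 1-0=1, 8-1=7, 8-8=0 -> [0, 5, -5, 1, 7, 0]
Stage 3 (OFFSET -4): 0+-4=-4, 5+-4=1, -5+-4=-9, 1+-4=-3, 7+-4=3, 0+-4=-4 -> [-4, 1, -9, -3, 3, -4]
Stage 4 (DIFF): s[0]=-4, 1--4=5, -9-1=-10, -3--9=6, 3--3=6, -4-3=-7 -> [-4, 5, -10, 6, 6, -7]
Stage 5 (ABS): |-4|=4, |5|=5, |-10|=10, |6|=6, |6|=6, |-7|=7 -> [4, 5, 10, 6, 6, 7]

Answer: 4 5 10 6 6 7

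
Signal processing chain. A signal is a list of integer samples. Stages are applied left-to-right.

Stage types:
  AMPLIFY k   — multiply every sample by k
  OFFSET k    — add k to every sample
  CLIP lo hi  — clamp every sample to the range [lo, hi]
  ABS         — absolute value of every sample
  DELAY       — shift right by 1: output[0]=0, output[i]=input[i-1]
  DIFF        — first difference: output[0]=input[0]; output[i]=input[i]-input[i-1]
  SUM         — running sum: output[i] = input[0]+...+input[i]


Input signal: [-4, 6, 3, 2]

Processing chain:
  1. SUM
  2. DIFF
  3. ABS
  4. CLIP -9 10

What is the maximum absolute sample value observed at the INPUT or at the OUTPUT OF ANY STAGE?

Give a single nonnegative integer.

Input: [-4, 6, 3, 2] (max |s|=6)
Stage 1 (SUM): sum[0..0]=-4, sum[0..1]=2, sum[0..2]=5, sum[0..3]=7 -> [-4, 2, 5, 7] (max |s|=7)
Stage 2 (DIFF): s[0]=-4, 2--4=6, 5-2=3, 7-5=2 -> [-4, 6, 3, 2] (max |s|=6)
Stage 3 (ABS): |-4|=4, |6|=6, |3|=3, |2|=2 -> [4, 6, 3, 2] (max |s|=6)
Stage 4 (CLIP -9 10): clip(4,-9,10)=4, clip(6,-9,10)=6, clip(3,-9,10)=3, clip(2,-9,10)=2 -> [4, 6, 3, 2] (max |s|=6)
Overall max amplitude: 7

Answer: 7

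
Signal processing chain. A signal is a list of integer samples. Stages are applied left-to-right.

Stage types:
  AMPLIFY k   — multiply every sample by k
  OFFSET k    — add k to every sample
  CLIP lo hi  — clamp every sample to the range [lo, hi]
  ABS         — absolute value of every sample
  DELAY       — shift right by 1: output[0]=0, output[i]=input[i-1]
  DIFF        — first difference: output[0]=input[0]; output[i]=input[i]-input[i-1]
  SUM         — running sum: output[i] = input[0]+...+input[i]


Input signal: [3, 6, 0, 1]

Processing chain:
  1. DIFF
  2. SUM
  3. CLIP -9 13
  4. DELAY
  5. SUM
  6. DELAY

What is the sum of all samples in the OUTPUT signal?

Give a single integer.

Input: [3, 6, 0, 1]
Stage 1 (DIFF): s[0]=3, 6-3=3, 0-6=-6, 1-0=1 -> [3, 3, -6, 1]
Stage 2 (SUM): sum[0..0]=3, sum[0..1]=6, sum[0..2]=0, sum[0..3]=1 -> [3, 6, 0, 1]
Stage 3 (CLIP -9 13): clip(3,-9,13)=3, clip(6,-9,13)=6, clip(0,-9,13)=0, clip(1,-9,13)=1 -> [3, 6, 0, 1]
Stage 4 (DELAY): [0, 3, 6, 0] = [0, 3, 6, 0] -> [0, 3, 6, 0]
Stage 5 (SUM): sum[0..0]=0, sum[0..1]=3, sum[0..2]=9, sum[0..3]=9 -> [0, 3, 9, 9]
Stage 6 (DELAY): [0, 0, 3, 9] = [0, 0, 3, 9] -> [0, 0, 3, 9]
Output sum: 12

Answer: 12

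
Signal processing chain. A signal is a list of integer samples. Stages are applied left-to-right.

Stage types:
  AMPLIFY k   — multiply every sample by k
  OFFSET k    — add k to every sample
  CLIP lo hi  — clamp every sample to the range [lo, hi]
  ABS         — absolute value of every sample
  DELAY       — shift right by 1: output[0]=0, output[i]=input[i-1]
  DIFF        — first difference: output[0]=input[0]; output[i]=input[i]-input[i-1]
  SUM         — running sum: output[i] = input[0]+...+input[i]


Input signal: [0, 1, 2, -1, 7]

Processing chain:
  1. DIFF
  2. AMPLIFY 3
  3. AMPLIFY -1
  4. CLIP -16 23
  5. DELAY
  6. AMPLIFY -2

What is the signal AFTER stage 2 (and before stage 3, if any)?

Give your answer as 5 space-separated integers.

Answer: 0 3 3 -9 24

Derivation:
Input: [0, 1, 2, -1, 7]
Stage 1 (DIFF): s[0]=0, 1-0=1, 2-1=1, -1-2=-3, 7--1=8 -> [0, 1, 1, -3, 8]
Stage 2 (AMPLIFY 3): 0*3=0, 1*3=3, 1*3=3, -3*3=-9, 8*3=24 -> [0, 3, 3, -9, 24]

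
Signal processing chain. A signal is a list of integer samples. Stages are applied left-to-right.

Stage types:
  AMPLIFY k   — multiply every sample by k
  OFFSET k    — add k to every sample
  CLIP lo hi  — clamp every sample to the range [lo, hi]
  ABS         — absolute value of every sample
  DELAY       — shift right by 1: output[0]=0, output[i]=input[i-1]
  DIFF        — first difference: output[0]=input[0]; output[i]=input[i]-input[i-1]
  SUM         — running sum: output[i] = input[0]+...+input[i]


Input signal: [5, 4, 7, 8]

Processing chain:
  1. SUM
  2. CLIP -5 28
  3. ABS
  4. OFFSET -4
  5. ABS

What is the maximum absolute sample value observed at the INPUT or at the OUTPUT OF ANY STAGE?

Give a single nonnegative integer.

Input: [5, 4, 7, 8] (max |s|=8)
Stage 1 (SUM): sum[0..0]=5, sum[0..1]=9, sum[0..2]=16, sum[0..3]=24 -> [5, 9, 16, 24] (max |s|=24)
Stage 2 (CLIP -5 28): clip(5,-5,28)=5, clip(9,-5,28)=9, clip(16,-5,28)=16, clip(24,-5,28)=24 -> [5, 9, 16, 24] (max |s|=24)
Stage 3 (ABS): |5|=5, |9|=9, |16|=16, |24|=24 -> [5, 9, 16, 24] (max |s|=24)
Stage 4 (OFFSET -4): 5+-4=1, 9+-4=5, 16+-4=12, 24+-4=20 -> [1, 5, 12, 20] (max |s|=20)
Stage 5 (ABS): |1|=1, |5|=5, |12|=12, |20|=20 -> [1, 5, 12, 20] (max |s|=20)
Overall max amplitude: 24

Answer: 24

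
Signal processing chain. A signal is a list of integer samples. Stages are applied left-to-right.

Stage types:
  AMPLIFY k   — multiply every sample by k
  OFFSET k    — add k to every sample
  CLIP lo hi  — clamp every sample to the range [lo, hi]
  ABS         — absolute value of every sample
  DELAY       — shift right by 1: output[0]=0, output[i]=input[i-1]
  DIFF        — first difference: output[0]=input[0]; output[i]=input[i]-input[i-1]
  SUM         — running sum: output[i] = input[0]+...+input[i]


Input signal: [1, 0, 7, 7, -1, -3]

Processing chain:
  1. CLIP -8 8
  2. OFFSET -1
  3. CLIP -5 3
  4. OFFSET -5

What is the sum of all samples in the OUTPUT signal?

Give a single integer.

Input: [1, 0, 7, 7, -1, -3]
Stage 1 (CLIP -8 8): clip(1,-8,8)=1, clip(0,-8,8)=0, clip(7,-8,8)=7, clip(7,-8,8)=7, clip(-1,-8,8)=-1, clip(-3,-8,8)=-3 -> [1, 0, 7, 7, -1, -3]
Stage 2 (OFFSET -1): 1+-1=0, 0+-1=-1, 7+-1=6, 7+-1=6, -1+-1=-2, -3+-1=-4 -> [0, -1, 6, 6, -2, -4]
Stage 3 (CLIP -5 3): clip(0,-5,3)=0, clip(-1,-5,3)=-1, clip(6,-5,3)=3, clip(6,-5,3)=3, clip(-2,-5,3)=-2, clip(-4,-5,3)=-4 -> [0, -1, 3, 3, -2, -4]
Stage 4 (OFFSET -5): 0+-5=-5, -1+-5=-6, 3+-5=-2, 3+-5=-2, -2+-5=-7, -4+-5=-9 -> [-5, -6, -2, -2, -7, -9]
Output sum: -31

Answer: -31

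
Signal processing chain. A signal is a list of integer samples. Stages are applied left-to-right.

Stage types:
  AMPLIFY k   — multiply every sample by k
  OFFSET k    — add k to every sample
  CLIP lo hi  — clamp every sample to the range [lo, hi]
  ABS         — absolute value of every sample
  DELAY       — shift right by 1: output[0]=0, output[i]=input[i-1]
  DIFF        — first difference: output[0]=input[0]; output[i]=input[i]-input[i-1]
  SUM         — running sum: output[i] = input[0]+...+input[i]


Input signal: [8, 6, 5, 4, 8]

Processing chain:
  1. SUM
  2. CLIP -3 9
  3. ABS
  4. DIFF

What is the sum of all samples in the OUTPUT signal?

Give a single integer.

Input: [8, 6, 5, 4, 8]
Stage 1 (SUM): sum[0..0]=8, sum[0..1]=14, sum[0..2]=19, sum[0..3]=23, sum[0..4]=31 -> [8, 14, 19, 23, 31]
Stage 2 (CLIP -3 9): clip(8,-3,9)=8, clip(14,-3,9)=9, clip(19,-3,9)=9, clip(23,-3,9)=9, clip(31,-3,9)=9 -> [8, 9, 9, 9, 9]
Stage 3 (ABS): |8|=8, |9|=9, |9|=9, |9|=9, |9|=9 -> [8, 9, 9, 9, 9]
Stage 4 (DIFF): s[0]=8, 9-8=1, 9-9=0, 9-9=0, 9-9=0 -> [8, 1, 0, 0, 0]
Output sum: 9

Answer: 9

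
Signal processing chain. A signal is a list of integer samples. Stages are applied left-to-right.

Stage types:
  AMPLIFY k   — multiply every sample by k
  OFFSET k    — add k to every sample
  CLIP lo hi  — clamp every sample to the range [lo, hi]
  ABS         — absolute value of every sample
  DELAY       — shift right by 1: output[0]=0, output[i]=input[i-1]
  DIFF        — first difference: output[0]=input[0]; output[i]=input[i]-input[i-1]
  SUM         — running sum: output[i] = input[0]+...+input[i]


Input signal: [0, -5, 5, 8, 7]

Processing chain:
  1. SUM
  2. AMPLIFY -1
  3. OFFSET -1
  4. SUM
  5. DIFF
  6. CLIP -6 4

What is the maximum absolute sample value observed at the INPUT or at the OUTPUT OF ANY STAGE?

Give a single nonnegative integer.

Answer: 23

Derivation:
Input: [0, -5, 5, 8, 7] (max |s|=8)
Stage 1 (SUM): sum[0..0]=0, sum[0..1]=-5, sum[0..2]=0, sum[0..3]=8, sum[0..4]=15 -> [0, -5, 0, 8, 15] (max |s|=15)
Stage 2 (AMPLIFY -1): 0*-1=0, -5*-1=5, 0*-1=0, 8*-1=-8, 15*-1=-15 -> [0, 5, 0, -8, -15] (max |s|=15)
Stage 3 (OFFSET -1): 0+-1=-1, 5+-1=4, 0+-1=-1, -8+-1=-9, -15+-1=-16 -> [-1, 4, -1, -9, -16] (max |s|=16)
Stage 4 (SUM): sum[0..0]=-1, sum[0..1]=3, sum[0..2]=2, sum[0..3]=-7, sum[0..4]=-23 -> [-1, 3, 2, -7, -23] (max |s|=23)
Stage 5 (DIFF): s[0]=-1, 3--1=4, 2-3=-1, -7-2=-9, -23--7=-16 -> [-1, 4, -1, -9, -16] (max |s|=16)
Stage 6 (CLIP -6 4): clip(-1,-6,4)=-1, clip(4,-6,4)=4, clip(-1,-6,4)=-1, clip(-9,-6,4)=-6, clip(-16,-6,4)=-6 -> [-1, 4, -1, -6, -6] (max |s|=6)
Overall max amplitude: 23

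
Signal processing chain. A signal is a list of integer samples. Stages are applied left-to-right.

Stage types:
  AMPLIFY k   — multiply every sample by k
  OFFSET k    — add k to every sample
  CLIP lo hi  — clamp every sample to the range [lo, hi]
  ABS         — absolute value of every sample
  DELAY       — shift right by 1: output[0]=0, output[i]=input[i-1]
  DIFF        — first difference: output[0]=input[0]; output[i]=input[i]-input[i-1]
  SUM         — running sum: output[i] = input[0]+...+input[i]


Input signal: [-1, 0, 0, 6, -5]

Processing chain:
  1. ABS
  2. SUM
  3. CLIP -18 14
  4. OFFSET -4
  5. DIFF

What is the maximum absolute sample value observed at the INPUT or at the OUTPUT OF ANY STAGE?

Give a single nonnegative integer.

Input: [-1, 0, 0, 6, -5] (max |s|=6)
Stage 1 (ABS): |-1|=1, |0|=0, |0|=0, |6|=6, |-5|=5 -> [1, 0, 0, 6, 5] (max |s|=6)
Stage 2 (SUM): sum[0..0]=1, sum[0..1]=1, sum[0..2]=1, sum[0..3]=7, sum[0..4]=12 -> [1, 1, 1, 7, 12] (max |s|=12)
Stage 3 (CLIP -18 14): clip(1,-18,14)=1, clip(1,-18,14)=1, clip(1,-18,14)=1, clip(7,-18,14)=7, clip(12,-18,14)=12 -> [1, 1, 1, 7, 12] (max |s|=12)
Stage 4 (OFFSET -4): 1+-4=-3, 1+-4=-3, 1+-4=-3, 7+-4=3, 12+-4=8 -> [-3, -3, -3, 3, 8] (max |s|=8)
Stage 5 (DIFF): s[0]=-3, -3--3=0, -3--3=0, 3--3=6, 8-3=5 -> [-3, 0, 0, 6, 5] (max |s|=6)
Overall max amplitude: 12

Answer: 12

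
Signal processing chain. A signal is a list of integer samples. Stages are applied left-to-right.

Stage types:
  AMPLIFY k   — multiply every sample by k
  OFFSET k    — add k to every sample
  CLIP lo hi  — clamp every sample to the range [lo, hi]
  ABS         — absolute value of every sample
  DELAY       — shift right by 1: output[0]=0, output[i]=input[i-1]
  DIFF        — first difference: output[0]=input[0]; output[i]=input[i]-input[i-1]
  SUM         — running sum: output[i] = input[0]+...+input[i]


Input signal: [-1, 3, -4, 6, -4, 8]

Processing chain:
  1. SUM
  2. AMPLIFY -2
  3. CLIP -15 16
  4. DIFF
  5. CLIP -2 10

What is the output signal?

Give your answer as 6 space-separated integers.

Answer: 2 -2 8 -2 8 -2

Derivation:
Input: [-1, 3, -4, 6, -4, 8]
Stage 1 (SUM): sum[0..0]=-1, sum[0..1]=2, sum[0..2]=-2, sum[0..3]=4, sum[0..4]=0, sum[0..5]=8 -> [-1, 2, -2, 4, 0, 8]
Stage 2 (AMPLIFY -2): -1*-2=2, 2*-2=-4, -2*-2=4, 4*-2=-8, 0*-2=0, 8*-2=-16 -> [2, -4, 4, -8, 0, -16]
Stage 3 (CLIP -15 16): clip(2,-15,16)=2, clip(-4,-15,16)=-4, clip(4,-15,16)=4, clip(-8,-15,16)=-8, clip(0,-15,16)=0, clip(-16,-15,16)=-15 -> [2, -4, 4, -8, 0, -15]
Stage 4 (DIFF): s[0]=2, -4-2=-6, 4--4=8, -8-4=-12, 0--8=8, -15-0=-15 -> [2, -6, 8, -12, 8, -15]
Stage 5 (CLIP -2 10): clip(2,-2,10)=2, clip(-6,-2,10)=-2, clip(8,-2,10)=8, clip(-12,-2,10)=-2, clip(8,-2,10)=8, clip(-15,-2,10)=-2 -> [2, -2, 8, -2, 8, -2]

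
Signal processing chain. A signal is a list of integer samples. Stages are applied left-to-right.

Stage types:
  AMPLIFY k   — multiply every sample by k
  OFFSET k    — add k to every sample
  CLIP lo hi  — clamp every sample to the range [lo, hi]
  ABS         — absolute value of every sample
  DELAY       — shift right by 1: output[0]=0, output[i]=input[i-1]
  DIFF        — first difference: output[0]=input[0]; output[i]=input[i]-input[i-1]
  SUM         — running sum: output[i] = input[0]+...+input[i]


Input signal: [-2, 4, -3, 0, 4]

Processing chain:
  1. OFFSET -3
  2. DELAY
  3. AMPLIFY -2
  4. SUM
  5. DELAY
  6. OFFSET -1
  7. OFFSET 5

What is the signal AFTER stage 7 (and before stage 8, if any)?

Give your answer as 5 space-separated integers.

Input: [-2, 4, -3, 0, 4]
Stage 1 (OFFSET -3): -2+-3=-5, 4+-3=1, -3+-3=-6, 0+-3=-3, 4+-3=1 -> [-5, 1, -6, -3, 1]
Stage 2 (DELAY): [0, -5, 1, -6, -3] = [0, -5, 1, -6, -3] -> [0, -5, 1, -6, -3]
Stage 3 (AMPLIFY -2): 0*-2=0, -5*-2=10, 1*-2=-2, -6*-2=12, -3*-2=6 -> [0, 10, -2, 12, 6]
Stage 4 (SUM): sum[0..0]=0, sum[0..1]=10, sum[0..2]=8, sum[0..3]=20, sum[0..4]=26 -> [0, 10, 8, 20, 26]
Stage 5 (DELAY): [0, 0, 10, 8, 20] = [0, 0, 10, 8, 20] -> [0, 0, 10, 8, 20]
Stage 6 (OFFSET -1): 0+-1=-1, 0+-1=-1, 10+-1=9, 8+-1=7, 20+-1=19 -> [-1, -1, 9, 7, 19]
Stage 7 (OFFSET 5): -1+5=4, -1+5=4, 9+5=14, 7+5=12, 19+5=24 -> [4, 4, 14, 12, 24]

Answer: 4 4 14 12 24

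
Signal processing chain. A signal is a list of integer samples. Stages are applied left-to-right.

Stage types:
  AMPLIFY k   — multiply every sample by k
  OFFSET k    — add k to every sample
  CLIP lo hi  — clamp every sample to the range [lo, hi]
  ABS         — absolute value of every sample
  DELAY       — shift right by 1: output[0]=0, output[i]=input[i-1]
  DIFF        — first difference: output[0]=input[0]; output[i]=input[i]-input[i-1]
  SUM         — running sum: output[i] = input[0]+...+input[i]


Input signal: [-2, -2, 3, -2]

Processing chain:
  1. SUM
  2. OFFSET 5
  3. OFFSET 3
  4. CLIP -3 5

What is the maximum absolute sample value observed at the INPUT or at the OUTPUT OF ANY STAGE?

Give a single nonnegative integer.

Answer: 7

Derivation:
Input: [-2, -2, 3, -2] (max |s|=3)
Stage 1 (SUM): sum[0..0]=-2, sum[0..1]=-4, sum[0..2]=-1, sum[0..3]=-3 -> [-2, -4, -1, -3] (max |s|=4)
Stage 2 (OFFSET 5): -2+5=3, -4+5=1, -1+5=4, -3+5=2 -> [3, 1, 4, 2] (max |s|=4)
Stage 3 (OFFSET 3): 3+3=6, 1+3=4, 4+3=7, 2+3=5 -> [6, 4, 7, 5] (max |s|=7)
Stage 4 (CLIP -3 5): clip(6,-3,5)=5, clip(4,-3,5)=4, clip(7,-3,5)=5, clip(5,-3,5)=5 -> [5, 4, 5, 5] (max |s|=5)
Overall max amplitude: 7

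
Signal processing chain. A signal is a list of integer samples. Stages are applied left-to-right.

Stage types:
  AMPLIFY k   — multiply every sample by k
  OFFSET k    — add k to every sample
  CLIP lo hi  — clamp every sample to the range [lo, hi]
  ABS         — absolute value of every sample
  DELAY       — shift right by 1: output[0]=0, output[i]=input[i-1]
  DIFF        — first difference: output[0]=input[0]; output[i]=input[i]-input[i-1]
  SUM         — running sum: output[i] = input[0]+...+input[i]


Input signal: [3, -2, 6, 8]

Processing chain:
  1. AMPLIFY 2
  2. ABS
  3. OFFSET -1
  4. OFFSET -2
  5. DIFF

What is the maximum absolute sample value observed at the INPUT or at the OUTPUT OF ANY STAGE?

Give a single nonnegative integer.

Answer: 16

Derivation:
Input: [3, -2, 6, 8] (max |s|=8)
Stage 1 (AMPLIFY 2): 3*2=6, -2*2=-4, 6*2=12, 8*2=16 -> [6, -4, 12, 16] (max |s|=16)
Stage 2 (ABS): |6|=6, |-4|=4, |12|=12, |16|=16 -> [6, 4, 12, 16] (max |s|=16)
Stage 3 (OFFSET -1): 6+-1=5, 4+-1=3, 12+-1=11, 16+-1=15 -> [5, 3, 11, 15] (max |s|=15)
Stage 4 (OFFSET -2): 5+-2=3, 3+-2=1, 11+-2=9, 15+-2=13 -> [3, 1, 9, 13] (max |s|=13)
Stage 5 (DIFF): s[0]=3, 1-3=-2, 9-1=8, 13-9=4 -> [3, -2, 8, 4] (max |s|=8)
Overall max amplitude: 16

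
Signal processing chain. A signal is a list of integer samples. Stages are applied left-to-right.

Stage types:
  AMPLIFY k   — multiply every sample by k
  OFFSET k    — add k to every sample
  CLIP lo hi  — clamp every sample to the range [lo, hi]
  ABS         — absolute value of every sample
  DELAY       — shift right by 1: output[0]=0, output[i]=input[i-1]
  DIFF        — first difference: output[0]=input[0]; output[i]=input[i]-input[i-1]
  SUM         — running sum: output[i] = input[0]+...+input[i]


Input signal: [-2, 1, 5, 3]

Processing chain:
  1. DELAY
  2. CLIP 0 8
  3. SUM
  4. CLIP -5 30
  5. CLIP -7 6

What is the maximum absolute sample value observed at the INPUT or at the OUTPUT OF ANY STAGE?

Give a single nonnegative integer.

Answer: 6

Derivation:
Input: [-2, 1, 5, 3] (max |s|=5)
Stage 1 (DELAY): [0, -2, 1, 5] = [0, -2, 1, 5] -> [0, -2, 1, 5] (max |s|=5)
Stage 2 (CLIP 0 8): clip(0,0,8)=0, clip(-2,0,8)=0, clip(1,0,8)=1, clip(5,0,8)=5 -> [0, 0, 1, 5] (max |s|=5)
Stage 3 (SUM): sum[0..0]=0, sum[0..1]=0, sum[0..2]=1, sum[0..3]=6 -> [0, 0, 1, 6] (max |s|=6)
Stage 4 (CLIP -5 30): clip(0,-5,30)=0, clip(0,-5,30)=0, clip(1,-5,30)=1, clip(6,-5,30)=6 -> [0, 0, 1, 6] (max |s|=6)
Stage 5 (CLIP -7 6): clip(0,-7,6)=0, clip(0,-7,6)=0, clip(1,-7,6)=1, clip(6,-7,6)=6 -> [0, 0, 1, 6] (max |s|=6)
Overall max amplitude: 6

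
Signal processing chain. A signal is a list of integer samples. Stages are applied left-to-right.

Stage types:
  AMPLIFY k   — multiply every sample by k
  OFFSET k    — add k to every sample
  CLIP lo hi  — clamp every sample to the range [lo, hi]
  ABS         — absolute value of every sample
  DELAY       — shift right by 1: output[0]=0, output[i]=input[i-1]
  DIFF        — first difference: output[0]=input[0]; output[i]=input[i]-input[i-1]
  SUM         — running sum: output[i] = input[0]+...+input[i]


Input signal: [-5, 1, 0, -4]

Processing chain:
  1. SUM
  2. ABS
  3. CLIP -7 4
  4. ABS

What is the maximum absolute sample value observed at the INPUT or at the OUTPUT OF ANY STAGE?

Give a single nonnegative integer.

Input: [-5, 1, 0, -4] (max |s|=5)
Stage 1 (SUM): sum[0..0]=-5, sum[0..1]=-4, sum[0..2]=-4, sum[0..3]=-8 -> [-5, -4, -4, -8] (max |s|=8)
Stage 2 (ABS): |-5|=5, |-4|=4, |-4|=4, |-8|=8 -> [5, 4, 4, 8] (max |s|=8)
Stage 3 (CLIP -7 4): clip(5,-7,4)=4, clip(4,-7,4)=4, clip(4,-7,4)=4, clip(8,-7,4)=4 -> [4, 4, 4, 4] (max |s|=4)
Stage 4 (ABS): |4|=4, |4|=4, |4|=4, |4|=4 -> [4, 4, 4, 4] (max |s|=4)
Overall max amplitude: 8

Answer: 8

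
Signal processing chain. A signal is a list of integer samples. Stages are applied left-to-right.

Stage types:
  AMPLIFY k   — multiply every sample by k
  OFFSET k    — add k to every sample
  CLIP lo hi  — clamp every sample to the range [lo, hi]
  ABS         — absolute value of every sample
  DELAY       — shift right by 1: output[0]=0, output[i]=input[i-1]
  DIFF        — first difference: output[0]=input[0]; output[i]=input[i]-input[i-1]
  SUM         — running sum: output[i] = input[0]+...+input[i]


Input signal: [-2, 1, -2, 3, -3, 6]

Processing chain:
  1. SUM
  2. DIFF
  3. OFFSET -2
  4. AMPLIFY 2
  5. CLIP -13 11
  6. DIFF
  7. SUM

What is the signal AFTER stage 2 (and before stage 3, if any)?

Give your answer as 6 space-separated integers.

Answer: -2 1 -2 3 -3 6

Derivation:
Input: [-2, 1, -2, 3, -3, 6]
Stage 1 (SUM): sum[0..0]=-2, sum[0..1]=-1, sum[0..2]=-3, sum[0..3]=0, sum[0..4]=-3, sum[0..5]=3 -> [-2, -1, -3, 0, -3, 3]
Stage 2 (DIFF): s[0]=-2, -1--2=1, -3--1=-2, 0--3=3, -3-0=-3, 3--3=6 -> [-2, 1, -2, 3, -3, 6]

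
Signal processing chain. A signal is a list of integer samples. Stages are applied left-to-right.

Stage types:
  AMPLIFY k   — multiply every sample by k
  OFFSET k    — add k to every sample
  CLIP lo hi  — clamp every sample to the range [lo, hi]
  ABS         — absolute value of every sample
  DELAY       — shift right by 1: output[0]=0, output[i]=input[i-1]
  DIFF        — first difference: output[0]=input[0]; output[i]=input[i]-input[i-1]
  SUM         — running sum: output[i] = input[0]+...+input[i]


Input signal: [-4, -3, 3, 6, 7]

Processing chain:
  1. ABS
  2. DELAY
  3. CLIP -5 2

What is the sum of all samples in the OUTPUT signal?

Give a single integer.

Input: [-4, -3, 3, 6, 7]
Stage 1 (ABS): |-4|=4, |-3|=3, |3|=3, |6|=6, |7|=7 -> [4, 3, 3, 6, 7]
Stage 2 (DELAY): [0, 4, 3, 3, 6] = [0, 4, 3, 3, 6] -> [0, 4, 3, 3, 6]
Stage 3 (CLIP -5 2): clip(0,-5,2)=0, clip(4,-5,2)=2, clip(3,-5,2)=2, clip(3,-5,2)=2, clip(6,-5,2)=2 -> [0, 2, 2, 2, 2]
Output sum: 8

Answer: 8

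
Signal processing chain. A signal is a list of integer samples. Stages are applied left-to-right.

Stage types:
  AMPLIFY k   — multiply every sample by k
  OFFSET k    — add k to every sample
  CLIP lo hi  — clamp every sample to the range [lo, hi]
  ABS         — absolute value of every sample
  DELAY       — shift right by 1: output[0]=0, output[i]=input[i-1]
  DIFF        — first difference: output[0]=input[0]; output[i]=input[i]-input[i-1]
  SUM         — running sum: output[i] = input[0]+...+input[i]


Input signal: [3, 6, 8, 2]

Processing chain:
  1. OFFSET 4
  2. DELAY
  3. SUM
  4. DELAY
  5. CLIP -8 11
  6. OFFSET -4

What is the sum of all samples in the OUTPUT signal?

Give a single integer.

Answer: 2

Derivation:
Input: [3, 6, 8, 2]
Stage 1 (OFFSET 4): 3+4=7, 6+4=10, 8+4=12, 2+4=6 -> [7, 10, 12, 6]
Stage 2 (DELAY): [0, 7, 10, 12] = [0, 7, 10, 12] -> [0, 7, 10, 12]
Stage 3 (SUM): sum[0..0]=0, sum[0..1]=7, sum[0..2]=17, sum[0..3]=29 -> [0, 7, 17, 29]
Stage 4 (DELAY): [0, 0, 7, 17] = [0, 0, 7, 17] -> [0, 0, 7, 17]
Stage 5 (CLIP -8 11): clip(0,-8,11)=0, clip(0,-8,11)=0, clip(7,-8,11)=7, clip(17,-8,11)=11 -> [0, 0, 7, 11]
Stage 6 (OFFSET -4): 0+-4=-4, 0+-4=-4, 7+-4=3, 11+-4=7 -> [-4, -4, 3, 7]
Output sum: 2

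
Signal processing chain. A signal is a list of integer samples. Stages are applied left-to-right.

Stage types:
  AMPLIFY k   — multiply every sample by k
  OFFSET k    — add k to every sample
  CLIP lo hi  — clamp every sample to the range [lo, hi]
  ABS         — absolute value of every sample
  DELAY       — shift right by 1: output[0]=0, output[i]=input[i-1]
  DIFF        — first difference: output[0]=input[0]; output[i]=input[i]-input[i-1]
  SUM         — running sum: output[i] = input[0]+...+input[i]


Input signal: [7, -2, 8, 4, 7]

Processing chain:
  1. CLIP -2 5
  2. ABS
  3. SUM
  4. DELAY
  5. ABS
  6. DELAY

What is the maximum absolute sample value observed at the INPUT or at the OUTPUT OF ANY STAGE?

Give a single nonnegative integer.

Answer: 21

Derivation:
Input: [7, -2, 8, 4, 7] (max |s|=8)
Stage 1 (CLIP -2 5): clip(7,-2,5)=5, clip(-2,-2,5)=-2, clip(8,-2,5)=5, clip(4,-2,5)=4, clip(7,-2,5)=5 -> [5, -2, 5, 4, 5] (max |s|=5)
Stage 2 (ABS): |5|=5, |-2|=2, |5|=5, |4|=4, |5|=5 -> [5, 2, 5, 4, 5] (max |s|=5)
Stage 3 (SUM): sum[0..0]=5, sum[0..1]=7, sum[0..2]=12, sum[0..3]=16, sum[0..4]=21 -> [5, 7, 12, 16, 21] (max |s|=21)
Stage 4 (DELAY): [0, 5, 7, 12, 16] = [0, 5, 7, 12, 16] -> [0, 5, 7, 12, 16] (max |s|=16)
Stage 5 (ABS): |0|=0, |5|=5, |7|=7, |12|=12, |16|=16 -> [0, 5, 7, 12, 16] (max |s|=16)
Stage 6 (DELAY): [0, 0, 5, 7, 12] = [0, 0, 5, 7, 12] -> [0, 0, 5, 7, 12] (max |s|=12)
Overall max amplitude: 21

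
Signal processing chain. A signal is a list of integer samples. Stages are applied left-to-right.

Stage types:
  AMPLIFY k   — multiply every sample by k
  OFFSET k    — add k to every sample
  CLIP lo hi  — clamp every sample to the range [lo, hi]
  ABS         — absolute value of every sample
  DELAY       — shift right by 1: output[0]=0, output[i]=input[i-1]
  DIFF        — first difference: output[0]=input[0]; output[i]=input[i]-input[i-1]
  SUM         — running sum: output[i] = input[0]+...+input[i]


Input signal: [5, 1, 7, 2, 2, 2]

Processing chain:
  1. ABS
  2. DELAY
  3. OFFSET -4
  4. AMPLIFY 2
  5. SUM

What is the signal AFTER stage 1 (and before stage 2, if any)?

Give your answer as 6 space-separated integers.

Answer: 5 1 7 2 2 2

Derivation:
Input: [5, 1, 7, 2, 2, 2]
Stage 1 (ABS): |5|=5, |1|=1, |7|=7, |2|=2, |2|=2, |2|=2 -> [5, 1, 7, 2, 2, 2]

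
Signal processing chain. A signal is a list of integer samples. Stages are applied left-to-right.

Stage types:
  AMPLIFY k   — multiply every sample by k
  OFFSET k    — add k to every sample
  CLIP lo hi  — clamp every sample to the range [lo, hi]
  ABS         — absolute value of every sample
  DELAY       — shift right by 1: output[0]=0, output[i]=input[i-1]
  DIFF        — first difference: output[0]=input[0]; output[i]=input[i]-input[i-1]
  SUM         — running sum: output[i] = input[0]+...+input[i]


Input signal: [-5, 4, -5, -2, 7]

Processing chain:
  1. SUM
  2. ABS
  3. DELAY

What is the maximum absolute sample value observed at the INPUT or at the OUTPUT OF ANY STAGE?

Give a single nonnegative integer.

Answer: 8

Derivation:
Input: [-5, 4, -5, -2, 7] (max |s|=7)
Stage 1 (SUM): sum[0..0]=-5, sum[0..1]=-1, sum[0..2]=-6, sum[0..3]=-8, sum[0..4]=-1 -> [-5, -1, -6, -8, -1] (max |s|=8)
Stage 2 (ABS): |-5|=5, |-1|=1, |-6|=6, |-8|=8, |-1|=1 -> [5, 1, 6, 8, 1] (max |s|=8)
Stage 3 (DELAY): [0, 5, 1, 6, 8] = [0, 5, 1, 6, 8] -> [0, 5, 1, 6, 8] (max |s|=8)
Overall max amplitude: 8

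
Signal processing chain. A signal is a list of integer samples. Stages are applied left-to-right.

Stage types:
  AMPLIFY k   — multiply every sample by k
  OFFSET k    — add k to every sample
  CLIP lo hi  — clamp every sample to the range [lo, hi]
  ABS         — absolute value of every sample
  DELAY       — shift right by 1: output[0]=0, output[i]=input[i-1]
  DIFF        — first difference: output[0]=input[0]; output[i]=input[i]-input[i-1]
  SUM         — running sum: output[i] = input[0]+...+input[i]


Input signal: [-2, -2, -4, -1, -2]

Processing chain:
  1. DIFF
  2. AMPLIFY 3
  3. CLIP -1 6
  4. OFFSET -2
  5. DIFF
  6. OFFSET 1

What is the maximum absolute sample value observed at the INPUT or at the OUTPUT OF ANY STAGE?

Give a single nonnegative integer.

Input: [-2, -2, -4, -1, -2] (max |s|=4)
Stage 1 (DIFF): s[0]=-2, -2--2=0, -4--2=-2, -1--4=3, -2--1=-1 -> [-2, 0, -2, 3, -1] (max |s|=3)
Stage 2 (AMPLIFY 3): -2*3=-6, 0*3=0, -2*3=-6, 3*3=9, -1*3=-3 -> [-6, 0, -6, 9, -3] (max |s|=9)
Stage 3 (CLIP -1 6): clip(-6,-1,6)=-1, clip(0,-1,6)=0, clip(-6,-1,6)=-1, clip(9,-1,6)=6, clip(-3,-1,6)=-1 -> [-1, 0, -1, 6, -1] (max |s|=6)
Stage 4 (OFFSET -2): -1+-2=-3, 0+-2=-2, -1+-2=-3, 6+-2=4, -1+-2=-3 -> [-3, -2, -3, 4, -3] (max |s|=4)
Stage 5 (DIFF): s[0]=-3, -2--3=1, -3--2=-1, 4--3=7, -3-4=-7 -> [-3, 1, -1, 7, -7] (max |s|=7)
Stage 6 (OFFSET 1): -3+1=-2, 1+1=2, -1+1=0, 7+1=8, -7+1=-6 -> [-2, 2, 0, 8, -6] (max |s|=8)
Overall max amplitude: 9

Answer: 9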